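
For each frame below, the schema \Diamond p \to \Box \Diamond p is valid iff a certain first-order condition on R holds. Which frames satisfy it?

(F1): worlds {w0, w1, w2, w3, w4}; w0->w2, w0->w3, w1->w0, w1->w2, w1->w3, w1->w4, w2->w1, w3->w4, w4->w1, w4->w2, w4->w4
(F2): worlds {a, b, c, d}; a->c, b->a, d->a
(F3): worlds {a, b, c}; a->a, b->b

The schema corresponds to the Euclidean property: \forall x \forall y \forall z (Rxy \wedge Rxz \to Ryz).
(F1): fails — Rw0w2 and Rw0w2 but not Rw2w2.
(F2): fails — Rac and Rac but not Rcc.
(F3): holds.

(F3)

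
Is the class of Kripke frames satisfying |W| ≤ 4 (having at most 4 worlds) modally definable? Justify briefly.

Modal frame validity is preserved under disjoint unions.
Any modal formula valid on each of 5 disjoint one-world frames is valid on their disjoint union (validity is preserved under disjoint unions). Each one-world frame has |W|=1≤4, but the union has |W|=5.
Hence having at most 4 worlds is not modally definable.

No — not modally definable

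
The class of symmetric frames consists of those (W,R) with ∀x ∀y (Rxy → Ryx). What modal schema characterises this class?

This is symmetry; the standard corresponding axiom is B: q → □◇q.
Suppose q→□◇q is valid. Take Rxy and set V(q)={x}. Then q at x, so □◇q at x, so ◇q at y, so some z with Ryz has q; z=x, i.e. Ryx.

q → □◇q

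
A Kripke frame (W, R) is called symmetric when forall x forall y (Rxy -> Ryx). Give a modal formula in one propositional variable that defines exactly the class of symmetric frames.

p → □◇p

This is symmetry; the standard corresponding axiom is B: p → □◇p.
Suppose p→□◇p is valid. Take Rxy and set V(p)={x}. Then p at x, so □◇p at x, so ◇p at y, so some z with Ryz has p; z=x, i.e. Ryx.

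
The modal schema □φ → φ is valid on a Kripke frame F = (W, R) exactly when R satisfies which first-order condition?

Reflexivity

Suppose □φ→φ is valid. At any x set V(φ)={w : Rxw}. Then □φ holds at x, so φ holds at x, i.e. Rxx.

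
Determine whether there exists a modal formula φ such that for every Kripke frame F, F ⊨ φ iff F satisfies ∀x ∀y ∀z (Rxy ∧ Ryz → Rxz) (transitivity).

Yes, by □q → □□q

Yes: it is transitivity, defined by the 4 schema □q → □□q.
Suppose □q→□□q is valid. Take Rxy, Ryz and set V(q)={w : Rxw}. Then □q at x, so □□q at x, so □q at y, so q at z, i.e. Rxz.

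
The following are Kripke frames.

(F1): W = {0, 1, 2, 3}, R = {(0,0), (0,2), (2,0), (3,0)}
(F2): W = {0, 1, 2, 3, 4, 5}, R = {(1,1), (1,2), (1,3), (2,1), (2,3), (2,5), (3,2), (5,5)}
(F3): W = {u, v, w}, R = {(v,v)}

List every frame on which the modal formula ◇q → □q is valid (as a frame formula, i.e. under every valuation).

The schema corresponds to partial functionality: ∀x ∀y ∀z (Rxy ∧ Rxz → y = z).
(F1): fails — 0 sees both 0 and 2.
(F2): fails — 1 sees both 1 and 2.
(F3): satisfies the condition.

(F3)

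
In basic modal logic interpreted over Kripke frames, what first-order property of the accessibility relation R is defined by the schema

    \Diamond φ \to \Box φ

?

partial functionality: \forall x \forall y \forall z (Rxy \wedge Rxz \to y = z)

This is the CD axiom.
It corresponds to partial functionality: \forall x \forall y \forall z (Rxy \wedge Rxz \to y = z).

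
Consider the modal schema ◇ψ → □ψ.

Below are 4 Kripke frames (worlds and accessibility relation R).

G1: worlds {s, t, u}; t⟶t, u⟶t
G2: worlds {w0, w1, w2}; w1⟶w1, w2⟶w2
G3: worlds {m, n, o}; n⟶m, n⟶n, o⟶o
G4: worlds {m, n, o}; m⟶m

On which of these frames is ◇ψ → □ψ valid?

The schema corresponds to partial functionality: ∀x ∀y ∀z (Rxy ∧ Rxz → y = z).
G1: ✓.
G2: ✓.
G3: fails — n sees both m and n.
G4: ✓.

G1, G2, G4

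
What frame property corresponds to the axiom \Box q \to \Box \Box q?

This is the 4 axiom.
Its frame correspondent is transitivity — \forall x \forall y \forall z (Rxy \wedge Ryz \to Rxz).

transitivity: \forall x \forall y \forall z (Rxy \wedge Ryz \to Rxz)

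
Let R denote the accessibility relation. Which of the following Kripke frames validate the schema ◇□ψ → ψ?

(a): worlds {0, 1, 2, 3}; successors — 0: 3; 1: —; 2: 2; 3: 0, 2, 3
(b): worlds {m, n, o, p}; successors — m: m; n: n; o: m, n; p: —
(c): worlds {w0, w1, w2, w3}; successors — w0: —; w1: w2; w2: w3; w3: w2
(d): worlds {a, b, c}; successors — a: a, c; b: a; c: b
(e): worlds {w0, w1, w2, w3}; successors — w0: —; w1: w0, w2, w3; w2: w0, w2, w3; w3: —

This is the axiom for symmetry; its first-order frame correspondent is ∀x ∀y (Rxy → Ryx).
(a): fails — R32 but not R23.
(b): fails — Rom but not Rmo.
(c): fails — Rw1w2 but not Rw2w1.
(d): fails — Rac but not Rca.
(e): fails — Rw1w2 but not Rw2w1.
Valid on no frame.

none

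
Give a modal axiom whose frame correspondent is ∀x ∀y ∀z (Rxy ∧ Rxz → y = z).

This is partial functionality; the standard corresponding axiom is CD: ◇ψ → □ψ.
Suppose ◇ψ→□ψ is valid. Take Rxy, Rxz and set V(ψ)={y}. Then ◇ψ at x, so □ψ at x, so ψ at z, i.e. z=y.

◇ψ → □ψ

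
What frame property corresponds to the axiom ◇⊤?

◇⊤ holds at w iff w has a successor, so frame-validity of ◇⊤ is exactly seriality. Equivalently via □A → ◇A:
Suppose □A→◇A is valid. At any x set V(A)=W. Then □A at x, so ◇A at x, so x has a successor.

Seriality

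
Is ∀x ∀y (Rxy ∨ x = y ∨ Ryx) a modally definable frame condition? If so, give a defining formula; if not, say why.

If a class were modally definable it would be closed under disjoint unions (Goldblatt–Thomason).
Take 3 disjoint single-world reflexive frames: each is trivially connected, but their disjoint union has 3 worlds with no edge between distinct components, so it is not connected.
So no modal formula (or set of formulas) defines exactly the connected frames.

No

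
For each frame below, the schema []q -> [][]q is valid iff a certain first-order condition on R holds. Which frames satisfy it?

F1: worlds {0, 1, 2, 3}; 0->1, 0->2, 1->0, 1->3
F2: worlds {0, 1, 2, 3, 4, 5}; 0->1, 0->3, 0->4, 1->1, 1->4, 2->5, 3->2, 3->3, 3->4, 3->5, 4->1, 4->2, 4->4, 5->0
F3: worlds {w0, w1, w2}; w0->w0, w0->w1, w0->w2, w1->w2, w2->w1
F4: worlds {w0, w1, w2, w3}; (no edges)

F4

This is the axiom for transitivity; its first-order frame correspondent is forall x forall y forall z (Rxy & Ryz -> Rxz).
F1: fails — R01 and R13 but not R03.
F2: fails — R34 and R41 but not R31.
F3: fails — Rw1w2 and Rw2w1 but not Rw1w1.
F4: holds.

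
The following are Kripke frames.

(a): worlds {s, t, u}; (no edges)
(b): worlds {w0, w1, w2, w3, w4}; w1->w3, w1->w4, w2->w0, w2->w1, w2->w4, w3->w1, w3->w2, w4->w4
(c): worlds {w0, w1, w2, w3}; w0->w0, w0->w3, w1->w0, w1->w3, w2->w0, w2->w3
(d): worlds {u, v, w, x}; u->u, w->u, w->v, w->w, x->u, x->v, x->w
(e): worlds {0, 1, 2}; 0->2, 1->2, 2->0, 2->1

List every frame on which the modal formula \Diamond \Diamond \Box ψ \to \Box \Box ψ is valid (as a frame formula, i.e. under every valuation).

(a)

The schema corresponds to a generalized confluence (Geach) condition: \forall x \forall y \forall z ((x R^2 y \wedge x R^2 z) \to \exists w (yRw \wedge z = w)).
(a): satisfies the condition.
(b): fails — w1R²w1, w1R²w1 but no w with w1Rw and w1=w.
(c): fails — w0R²w3, w0R²w0 but no w with w3Rw and w0=w.
(d): fails — wR²u, wR²v but no t with uRt and v=t.
(e): fails — 0R²0, 0R²0 but no w with 0Rw and 0=w.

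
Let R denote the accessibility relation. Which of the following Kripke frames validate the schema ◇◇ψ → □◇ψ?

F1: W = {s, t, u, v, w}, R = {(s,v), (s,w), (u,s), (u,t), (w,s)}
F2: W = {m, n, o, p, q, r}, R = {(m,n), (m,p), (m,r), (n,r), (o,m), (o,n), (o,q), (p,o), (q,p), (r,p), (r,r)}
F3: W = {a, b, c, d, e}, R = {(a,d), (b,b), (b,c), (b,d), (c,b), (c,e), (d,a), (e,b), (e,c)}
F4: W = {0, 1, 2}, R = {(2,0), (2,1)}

F4

This is the axiom for a generalized confluence (Geach) condition; its first-order frame correspondent is ∀x ∀y ∀z ((xR²y ∧ xRz) → ∃w (y = w ∧ zRw)).
F1: fails — sR²s, sRv but no w* with s=w* and vRw*.
F2: fails — mR²o, mRn but no w with o=w and nRw.
F3: fails — bR²a, bRb but no w with a=w and bRw.
F4: condition met.
Valid on: F4.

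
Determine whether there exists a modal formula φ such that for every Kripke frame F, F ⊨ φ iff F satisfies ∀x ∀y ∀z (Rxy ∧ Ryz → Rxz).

Yes: it is transitivity, defined by the 4 schema □p → □□p.

Yes — defined by □p → □□p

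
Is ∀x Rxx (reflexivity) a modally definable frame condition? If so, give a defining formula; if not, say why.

Yes — defined by □q → q

Yes: it is reflexivity, defined by the T schema □q → q.
Suppose □q→q is valid. At any x set V(q)={w : Rxw}. Then □q holds at x, so q holds at x, i.e. Rxx.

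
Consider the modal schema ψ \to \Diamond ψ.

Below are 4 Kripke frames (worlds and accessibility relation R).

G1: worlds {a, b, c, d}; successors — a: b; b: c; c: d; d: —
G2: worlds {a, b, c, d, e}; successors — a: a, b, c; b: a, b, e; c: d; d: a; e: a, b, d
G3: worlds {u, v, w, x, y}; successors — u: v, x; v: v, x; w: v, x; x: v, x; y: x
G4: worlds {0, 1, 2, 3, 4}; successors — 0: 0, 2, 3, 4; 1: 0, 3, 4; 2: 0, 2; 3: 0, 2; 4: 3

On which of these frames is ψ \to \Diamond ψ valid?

none

The schema corresponds to reflexivity: \forall x Rxx.
G1: fails — world a does not see itself.
G2: fails — world c does not see itself.
G3: fails — world u does not see itself.
G4: fails — world 1 does not see itself.
Valid on no frame.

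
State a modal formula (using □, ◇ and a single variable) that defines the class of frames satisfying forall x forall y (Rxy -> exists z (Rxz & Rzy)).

A defining formula is □□p → □p (the C4 axiom).
Suppose □□p→□p is valid. Take Rxy and set V(p)={w : xR²w}. Then □□p at x, so □p at x, so p at y, i.e. ∃z(Rxz∧Rzy).

□□p → □p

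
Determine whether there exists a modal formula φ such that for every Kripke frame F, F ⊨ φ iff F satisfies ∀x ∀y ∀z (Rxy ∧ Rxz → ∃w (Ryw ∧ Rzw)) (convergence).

Yes, by ◇□p → □◇p

This is a Sahlqvist condition; the .2 axiom ◇□p → □◇p defines it.
Suppose ◇□p→□◇p is valid. Take Rxy, Rxz and set V(p)={w : Ryw}. Then □p at y so ◇□p at x, so □◇p at x, so ◇p at z, giving w with Rzw and Ryw.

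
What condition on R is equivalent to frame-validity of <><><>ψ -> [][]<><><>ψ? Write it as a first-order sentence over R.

forall x forall y forall z ((x R^3 y & x R^2 z) -> exists w (y = w & z R^3 w))

This is a Sahlqvist (Geach-type) schema ◇^3□^0ψ → □^2◇^3ψ.
First-order correspondent: forall x forall y forall z ((x R^3 y & x R^2 z) -> exists w (y = w & z R^3 w)).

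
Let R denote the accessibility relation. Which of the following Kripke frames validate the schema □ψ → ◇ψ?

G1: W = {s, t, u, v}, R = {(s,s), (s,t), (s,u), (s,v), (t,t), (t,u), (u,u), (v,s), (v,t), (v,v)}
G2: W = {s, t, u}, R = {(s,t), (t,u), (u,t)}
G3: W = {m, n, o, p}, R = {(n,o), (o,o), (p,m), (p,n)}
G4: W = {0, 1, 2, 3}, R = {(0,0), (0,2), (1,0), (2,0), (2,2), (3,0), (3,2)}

G1, G2, G4

Frame correspondent (Sahlqvist): ∀x ∃y Rxy — i.e. seriality.
G1: satisfies the condition.
G2: satisfies the condition.
G3: fails — world m has no successor.
G4: satisfies the condition.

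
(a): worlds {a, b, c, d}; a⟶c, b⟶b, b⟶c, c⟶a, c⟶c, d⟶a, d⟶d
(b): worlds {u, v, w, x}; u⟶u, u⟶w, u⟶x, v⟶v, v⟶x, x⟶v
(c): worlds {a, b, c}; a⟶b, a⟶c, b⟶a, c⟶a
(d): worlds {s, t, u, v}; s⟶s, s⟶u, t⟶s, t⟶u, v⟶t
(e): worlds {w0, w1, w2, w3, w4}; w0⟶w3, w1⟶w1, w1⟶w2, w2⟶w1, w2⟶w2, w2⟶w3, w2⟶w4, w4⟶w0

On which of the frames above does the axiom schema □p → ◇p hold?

(a), (c)

The schema corresponds to seriality: ∀x ∃y Rxy.
(a): holds.
(b): fails — world w has no successor.
(c): holds.
(d): fails — world u has no successor.
(e): fails — world w3 has no successor.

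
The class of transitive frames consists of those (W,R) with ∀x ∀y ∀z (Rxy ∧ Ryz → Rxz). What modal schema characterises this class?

□ψ → □□ψ

This is transitivity; the standard corresponding axiom is 4: □ψ → □□ψ.
Suppose □ψ→□□ψ is valid. Take Rxy, Ryz and set V(ψ)={w : Rxw}. Then □ψ at x, so □□ψ at x, so □ψ at y, so ψ at z, i.e. Rxz.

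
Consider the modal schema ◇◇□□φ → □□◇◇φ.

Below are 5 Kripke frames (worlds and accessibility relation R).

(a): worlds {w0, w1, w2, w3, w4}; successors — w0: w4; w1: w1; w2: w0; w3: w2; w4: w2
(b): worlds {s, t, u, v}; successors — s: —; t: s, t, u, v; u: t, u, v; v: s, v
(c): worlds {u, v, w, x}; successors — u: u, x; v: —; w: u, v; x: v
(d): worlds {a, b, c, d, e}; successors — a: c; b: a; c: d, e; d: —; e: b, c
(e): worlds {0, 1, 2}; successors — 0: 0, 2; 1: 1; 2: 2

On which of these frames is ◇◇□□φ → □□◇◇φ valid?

(a), (e)

The schema corresponds to a generalized confluence (Geach) condition: ∀x ∀y ∀z ((xR²y ∧ xR²z) → ∃w (yR²w ∧ zR²w)).
(a): condition met.
(b): fails — tR²s, tR²s but no w with sR²w and sR²w.
(c): fails — uR²u, uR²v but no t with uR²t and vR²t.
(d): fails — aR²d, aR²d but no w with dR²w and dR²w.
(e): condition met.
Valid on: (a), (e).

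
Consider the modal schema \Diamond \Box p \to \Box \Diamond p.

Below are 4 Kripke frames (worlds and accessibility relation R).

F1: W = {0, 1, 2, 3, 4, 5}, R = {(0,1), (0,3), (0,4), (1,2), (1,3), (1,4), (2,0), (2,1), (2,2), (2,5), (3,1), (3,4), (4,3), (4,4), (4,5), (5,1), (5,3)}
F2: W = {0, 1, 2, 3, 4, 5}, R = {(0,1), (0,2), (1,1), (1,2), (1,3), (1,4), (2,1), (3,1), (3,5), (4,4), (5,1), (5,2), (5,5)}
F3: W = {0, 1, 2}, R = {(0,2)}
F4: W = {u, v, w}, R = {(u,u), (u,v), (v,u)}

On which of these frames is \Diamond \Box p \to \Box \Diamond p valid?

F1, F4

This is the axiom for convergence; its first-order frame correspondent is \forall x \forall y \forall z (Rxy \wedge Rxz \to \exists w (Ryw \wedge Rzw)).
F1: ✓.
F2: fails — R12 and R14 but 2 and 4 have no common successor.
F3: fails — R02 and R02 but 2 and 2 have no common successor.
F4: ✓.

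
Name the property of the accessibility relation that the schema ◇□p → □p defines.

This is a form of the 5 axiom.
Its frame correspondent is the Euclidean property — ∀x ∀y ∀z (Rxy ∧ Rxz → Ryz).

The Euclidean property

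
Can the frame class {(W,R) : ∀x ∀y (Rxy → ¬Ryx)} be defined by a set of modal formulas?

Modal frame validity is preserved under surjective bounded morphisms.
The 4-cycle (worlds s,t,u,v with s→t→u→v→s) is asymmetric. Mapping every world to a single reflexive point • is a surjective bounded morphism, and the reflexive point is not asymmetric (R•• but asymmetry requires ¬R••).
Hence asymmetry is not modally definable.

No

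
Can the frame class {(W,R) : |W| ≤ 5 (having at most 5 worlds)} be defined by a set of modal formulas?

Any modally definable frame class is closed under disjoint unions.
Any modal formula valid on each of 6 disjoint one-world frames is valid on their disjoint union (validity is preserved under disjoint unions). Each one-world frame has |W|=1≤5, but the union has |W|=6.
Hence having at most 5 worlds is not modally definable.

No — not modally definable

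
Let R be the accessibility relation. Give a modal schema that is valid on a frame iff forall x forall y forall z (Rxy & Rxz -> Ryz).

◇ψ → □◇ψ

This is the Euclidean property; the standard corresponding axiom is 5: ◇ψ → □◇ψ.
Suppose ◇ψ→□◇ψ is valid. Take Rxy, Rxz and set V(ψ)={y}. Then ◇ψ at x, so □◇ψ at x, so ◇ψ at z, so some w with Rzw has ψ; w=y, i.e. Rzy. By symmetry of the argument, Ryz.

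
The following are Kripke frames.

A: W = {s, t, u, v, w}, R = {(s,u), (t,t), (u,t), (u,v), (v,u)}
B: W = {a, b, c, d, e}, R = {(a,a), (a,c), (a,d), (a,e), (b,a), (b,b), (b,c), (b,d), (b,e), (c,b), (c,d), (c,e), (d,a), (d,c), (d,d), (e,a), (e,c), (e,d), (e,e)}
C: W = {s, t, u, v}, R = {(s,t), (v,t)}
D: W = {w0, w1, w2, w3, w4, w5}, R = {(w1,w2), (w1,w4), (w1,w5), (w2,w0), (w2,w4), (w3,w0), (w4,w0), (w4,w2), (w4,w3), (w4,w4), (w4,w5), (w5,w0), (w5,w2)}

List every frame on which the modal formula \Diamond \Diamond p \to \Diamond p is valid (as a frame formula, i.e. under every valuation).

This is the axiom for transitivity; its first-order frame correspondent is \forall x \forall y \forall z (Rxy \wedge Ryz \to Rxz).
A: fails — Ruv and Rvu but not Ruu.
B: fails — Rcd and Rda but not Rca.
C: holds.
D: fails — Rw1w5 and Rw5w0 but not Rw1w0.

C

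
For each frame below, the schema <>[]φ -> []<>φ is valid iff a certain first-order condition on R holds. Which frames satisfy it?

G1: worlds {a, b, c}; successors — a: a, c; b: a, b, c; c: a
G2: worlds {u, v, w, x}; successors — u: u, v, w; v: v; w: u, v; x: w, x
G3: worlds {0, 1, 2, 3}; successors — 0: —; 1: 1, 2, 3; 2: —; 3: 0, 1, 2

This is the axiom for convergence; its first-order frame correspondent is forall x forall y forall z (Rxy & Rxz -> exists w (Ryw & Rzw)).
G1: ✓.
G2: fails — Rxw and Rxx but w and x have no common successor.
G3: fails — R12 and R12 but 2 and 2 have no common successor.
Valid on: G1.

G1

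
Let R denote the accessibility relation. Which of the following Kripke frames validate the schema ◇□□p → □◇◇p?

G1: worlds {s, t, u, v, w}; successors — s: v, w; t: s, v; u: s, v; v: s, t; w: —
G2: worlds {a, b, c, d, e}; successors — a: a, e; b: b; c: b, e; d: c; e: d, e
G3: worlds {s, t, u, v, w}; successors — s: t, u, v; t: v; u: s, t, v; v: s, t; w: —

G3

The schema corresponds to a generalized confluence (Geach) condition: ∀x ∀y ∀z ((xRy ∧ xRz) → ∃w (yR²w ∧ zR²w)).
G1: fails — sRv, sRw but no w* with vR²w* and wR²w*.
G2: fails — cRb, cRe but no w with bR²w and eR²w.
G3: satisfies the condition.
Valid on: G3.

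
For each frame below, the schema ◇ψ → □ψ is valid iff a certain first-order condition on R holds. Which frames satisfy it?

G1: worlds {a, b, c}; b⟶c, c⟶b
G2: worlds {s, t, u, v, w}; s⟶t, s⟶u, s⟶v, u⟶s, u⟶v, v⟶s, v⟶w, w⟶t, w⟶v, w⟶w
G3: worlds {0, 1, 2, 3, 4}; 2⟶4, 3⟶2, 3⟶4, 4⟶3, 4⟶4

G1

Frame correspondent (Sahlqvist): ∀x ∀y ∀z (Rxy ∧ Rxz → y = z) — i.e. partial functionality.
G1: ✓.
G2: fails — s sees both t and u.
G3: fails — 3 sees both 2 and 4.
Valid on: G1.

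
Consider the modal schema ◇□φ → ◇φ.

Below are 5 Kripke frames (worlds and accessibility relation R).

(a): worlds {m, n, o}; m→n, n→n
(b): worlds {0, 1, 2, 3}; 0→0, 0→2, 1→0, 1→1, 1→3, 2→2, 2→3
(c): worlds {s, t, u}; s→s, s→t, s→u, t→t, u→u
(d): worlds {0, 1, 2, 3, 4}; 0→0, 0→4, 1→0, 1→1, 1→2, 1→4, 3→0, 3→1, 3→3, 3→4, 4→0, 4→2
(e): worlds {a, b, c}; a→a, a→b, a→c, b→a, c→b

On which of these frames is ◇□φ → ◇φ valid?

(a), (c)

This is the axiom for a generalized confluence (Geach) condition; its first-order frame correspondent is ∀x ∀y (xRy → ∃w (yRw ∧ xRw)).
(a): ✓.
(b): fails — 1R3 but no w with 3Rw and 1Rw.
(c): ✓.
(d): fails — 1R2 but no w with 2Rw and 1Rw.
(e): fails — cRb but no w with bRw and cRw.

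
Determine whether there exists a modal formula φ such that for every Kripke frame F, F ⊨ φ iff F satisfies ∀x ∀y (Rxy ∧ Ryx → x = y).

Not modally definable

Modal frame validity is preserved under surjective bounded morphisms.
The 4-cycle (worlds 0,1,2,3 with 0→1→2→3→0) is antisymmetric. Sending even-indexed worlds to • and odd-indexed worlds to ∘ is a surjective bounded morphism onto the two-world frame with •↔∘, which is not antisymmetric.
So no modal formula (or set of formulas) defines exactly the antisymmetric frames.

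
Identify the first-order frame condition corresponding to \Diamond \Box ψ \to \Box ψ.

Equivalently (dual form): ◇ψ → □◇ψ.
Suppose ◇ψ→□◇ψ is valid. Take Rxy, Rxz and set V(ψ)={y}. Then ◇ψ at x, so □◇ψ at x, so ◇ψ at z, so some w with Rzw has ψ; w=y, i.e. Rzy. By symmetry of the argument, Ryz.

The Euclidean property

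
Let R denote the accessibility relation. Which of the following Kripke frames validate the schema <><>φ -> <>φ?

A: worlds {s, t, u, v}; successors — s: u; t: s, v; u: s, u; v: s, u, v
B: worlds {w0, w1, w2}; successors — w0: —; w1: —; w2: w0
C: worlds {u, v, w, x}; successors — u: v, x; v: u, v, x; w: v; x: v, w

Frame correspondent (Sahlqvist): forall x forall y forall z (Rxy & Ryz -> Rxz) — i.e. transitivity.
A: fails — Rtv and Rvu but not Rtu.
B: condition met.
C: fails — Ruv and Rvu but not Ruu.

B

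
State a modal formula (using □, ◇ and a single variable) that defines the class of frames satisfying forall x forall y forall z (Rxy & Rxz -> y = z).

◇ψ → □ψ

This is partial functionality; the standard corresponding axiom is CD: ◇ψ → □ψ.
Suppose ◇ψ→□ψ is valid. Take Rxy, Rxz and set V(ψ)={y}. Then ◇ψ at x, so □ψ at x, so ψ at z, i.e. z=y.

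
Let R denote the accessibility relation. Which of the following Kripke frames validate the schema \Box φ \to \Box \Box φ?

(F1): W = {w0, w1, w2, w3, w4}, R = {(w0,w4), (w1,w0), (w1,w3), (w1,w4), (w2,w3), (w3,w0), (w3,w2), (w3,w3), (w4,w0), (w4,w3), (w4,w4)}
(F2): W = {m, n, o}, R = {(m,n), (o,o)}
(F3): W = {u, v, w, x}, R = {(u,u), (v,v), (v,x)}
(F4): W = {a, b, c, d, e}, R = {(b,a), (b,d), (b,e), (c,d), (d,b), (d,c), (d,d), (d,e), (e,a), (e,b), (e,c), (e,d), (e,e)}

This is the axiom for transitivity; its first-order frame correspondent is \forall x \forall y \forall z (Rxy \wedge Ryz \to Rxz).
(F1): fails — Rw0w4 and Rw4w0 but not Rw0w0.
(F2): ✓.
(F3): ✓.
(F4): fails — Rcd and Rdc but not Rcc.

(F2), (F3)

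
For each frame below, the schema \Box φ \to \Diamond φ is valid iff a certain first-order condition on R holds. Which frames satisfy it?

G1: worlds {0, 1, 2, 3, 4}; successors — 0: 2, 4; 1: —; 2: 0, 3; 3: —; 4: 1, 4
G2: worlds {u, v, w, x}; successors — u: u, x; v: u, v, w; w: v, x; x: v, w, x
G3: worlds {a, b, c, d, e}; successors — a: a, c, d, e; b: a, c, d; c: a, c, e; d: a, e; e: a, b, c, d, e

G2, G3

Frame correspondent (Sahlqvist): \forall x \exists y Rxy — i.e. seriality.
G1: fails — world 1 has no successor.
G2: satisfies the condition.
G3: satisfies the condition.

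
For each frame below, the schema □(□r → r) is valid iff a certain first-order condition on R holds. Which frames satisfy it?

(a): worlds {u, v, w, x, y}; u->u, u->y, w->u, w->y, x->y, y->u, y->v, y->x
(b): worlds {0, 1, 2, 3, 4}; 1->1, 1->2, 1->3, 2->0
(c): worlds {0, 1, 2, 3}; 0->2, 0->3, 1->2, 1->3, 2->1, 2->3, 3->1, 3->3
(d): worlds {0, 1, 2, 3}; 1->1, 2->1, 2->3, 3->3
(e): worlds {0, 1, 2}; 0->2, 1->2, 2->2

This is the axiom for shift-reflexivity; its first-order frame correspondent is ∀x ∀y (Rxy → Ryy).
(a): fails — Ryx but not Rxx.
(b): fails — R12 but not R22.
(c): fails — R02 but not R22.
(d): holds.
(e): holds.

(d), (e)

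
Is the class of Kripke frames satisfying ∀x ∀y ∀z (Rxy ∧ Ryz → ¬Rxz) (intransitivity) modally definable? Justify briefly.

Not modally definable

Modal frame validity is preserved under surjective bounded morphisms.
The 7-cycle (worlds s,t,u,v,w,x,y with s→t→u→v→w→x→y→s) is intransitive. Mapping every world to a single reflexive point • is a surjective bounded morphism; the reflexive point is not intransitive (R••∧R•• but R••).
So no modal formula (or set of formulas) defines exactly the intransitive frames.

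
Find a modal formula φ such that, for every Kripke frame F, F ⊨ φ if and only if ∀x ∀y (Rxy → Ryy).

□(□ψ → ψ)

A defining formula is □(□ψ → ψ) (the T□ axiom).
Suppose □(□ψ→ψ) is valid. Take Rxy and set V(ψ)={w : Ryw}. Then at y, □ψ holds; since □(□ψ→ψ) at x, □ψ→ψ at y, so ψ at y, i.e. Ryy.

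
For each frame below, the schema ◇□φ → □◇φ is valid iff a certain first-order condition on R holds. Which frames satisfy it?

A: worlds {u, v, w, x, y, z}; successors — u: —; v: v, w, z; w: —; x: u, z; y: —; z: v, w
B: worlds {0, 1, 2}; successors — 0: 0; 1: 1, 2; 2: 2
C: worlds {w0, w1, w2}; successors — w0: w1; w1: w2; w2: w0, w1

Frame correspondent (Sahlqvist): ∀x ∀y ∀z (Rxy ∧ Rxz → ∃w (Ryw ∧ Rzw)) — i.e. convergence.
A: fails — Rvv and Rvw but v and w have no common successor.
B: holds.
C: fails — Rw2w0 and Rw2w1 but w0 and w1 have no common successor.
Valid on: B.

B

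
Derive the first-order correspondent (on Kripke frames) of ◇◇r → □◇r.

This is a Sahlqvist (Geach-type) schema ◇^2□^0r → □^1◇^1r.
Minimal-valuation argument: fix x; take any y with xR^2y and any z with xR^1z. Set V(r) to the set of worlds R-reachable from y in exactly 0 steps. Then □^0r holds at y, so the antecedent holds at x; validity forces ◇^1r at z, giving a w with zR^1w and yR^0w.
First-order correspondent: ∀x ∀y ∀z ((xR²y ∧ xRz) → ∃w (y = w ∧ zRw)).

∀x ∀y ∀z ((xR²y ∧ xRz) → ∃w (y = w ∧ zRw))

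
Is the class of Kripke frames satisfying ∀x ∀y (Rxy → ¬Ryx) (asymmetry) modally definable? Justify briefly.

Not definable by any modal formula

If a class were modally definable it would be closed under surjective bounded morphisms (Goldblatt–Thomason).
The 5-cycle (worlds 0,1,2,3,4 with 0→1→2→3→4→0) is asymmetric. Mapping every world to a single reflexive point • is a surjective bounded morphism, and the reflexive point is not asymmetric (R•• but asymmetry requires ¬R••).
So the class is not modally definable.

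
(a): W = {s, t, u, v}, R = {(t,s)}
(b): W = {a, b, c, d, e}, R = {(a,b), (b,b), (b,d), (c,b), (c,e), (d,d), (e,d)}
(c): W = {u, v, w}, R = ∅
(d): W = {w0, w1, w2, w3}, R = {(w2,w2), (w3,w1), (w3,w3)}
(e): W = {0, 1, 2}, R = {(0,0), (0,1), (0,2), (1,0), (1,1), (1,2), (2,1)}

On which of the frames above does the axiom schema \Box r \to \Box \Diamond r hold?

This is the axiom for a generalized confluence (Geach) condition; its first-order frame correspondent is \forall x \forall z (xRz \to \exists w (xRw \wedge zRw)).
(a): fails — tRs but no w with tRw and sRw.
(b): fails — cRe but no w with cRw and eRw.
(c): condition met.
(d): fails — w3Rw1 but no w with w3Rw and w1Rw.
(e): condition met.

(c), (e)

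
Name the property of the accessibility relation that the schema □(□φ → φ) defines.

Suppose □(□φ→φ) is valid. Take Rxy and set V(φ)={w : Ryw}. Then at y, □φ holds; since □(□φ→φ) at x, □φ→φ at y, so φ at y, i.e. Ryy.
Conversely, any frame satisfying ∀x ∀y (Rxy → Ryy) validates the schema.
Frame condition: ∀x ∀y (Rxy → Ryy).

shift-reflexivity: ∀x ∀y (Rxy → Ryy)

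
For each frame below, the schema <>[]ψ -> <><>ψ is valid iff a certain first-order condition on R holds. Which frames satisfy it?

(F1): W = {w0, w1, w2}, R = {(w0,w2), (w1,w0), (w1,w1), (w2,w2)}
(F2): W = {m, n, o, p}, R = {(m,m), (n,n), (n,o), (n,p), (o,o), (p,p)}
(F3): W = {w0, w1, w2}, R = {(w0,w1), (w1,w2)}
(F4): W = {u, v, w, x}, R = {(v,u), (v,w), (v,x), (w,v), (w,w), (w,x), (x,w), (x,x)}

(F1), (F2)

The schema corresponds to a generalized confluence (Geach) condition: forall x forall y (xRy -> exists w (yRw & x R^2 w)).
(F1): condition met.
(F2): condition met.
(F3): fails — w1Rw2 but no w with w2Rw and w1R²w.
(F4): fails — vRu but no t with uRt and vR²t.
Valid on: (F1), (F2).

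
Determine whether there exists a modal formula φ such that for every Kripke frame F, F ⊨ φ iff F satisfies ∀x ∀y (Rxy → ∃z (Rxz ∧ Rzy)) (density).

The condition is density. A defining modal formula is □□p → □p.
Suppose □□p→□p is valid. Take Rxy and set V(p)={w : xR²w}. Then □□p at x, so □p at x, so p at y, i.e. ∃z(Rxz∧Rzy).

Yes, by □□p → □p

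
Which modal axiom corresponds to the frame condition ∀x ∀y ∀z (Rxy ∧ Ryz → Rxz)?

□s → □□s

A defining formula is □s → □□s (the 4 axiom).
Suppose □s→□□s is valid. Take Rxy, Ryz and set V(s)={w : Rxw}. Then □s at x, so □□s at x, so □s at y, so s at z, i.e. Rxz.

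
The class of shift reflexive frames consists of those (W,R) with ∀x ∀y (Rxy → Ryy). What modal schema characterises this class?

The condition is shift-reflexivity. The T□ schema □(□q → q) defines it.
Suppose □(□q→q) is valid. Take Rxy and set V(q)={w : Ryw}. Then at y, □q holds; since □(□q→q) at x, □q→q at y, so q at y, i.e. Ryy.

□(□q → q)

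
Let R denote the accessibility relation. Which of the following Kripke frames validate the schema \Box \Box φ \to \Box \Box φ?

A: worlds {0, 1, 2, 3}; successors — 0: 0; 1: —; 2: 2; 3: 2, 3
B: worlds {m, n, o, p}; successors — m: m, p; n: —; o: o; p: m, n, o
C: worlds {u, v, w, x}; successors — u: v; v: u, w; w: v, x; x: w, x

The schema corresponds to a generalized confluence (Geach) condition: \forall x \forall z (x R^2 z \to \exists w (x R^2 w \wedge z = w)).
A: holds.
B: holds.
C: holds.

A, B, C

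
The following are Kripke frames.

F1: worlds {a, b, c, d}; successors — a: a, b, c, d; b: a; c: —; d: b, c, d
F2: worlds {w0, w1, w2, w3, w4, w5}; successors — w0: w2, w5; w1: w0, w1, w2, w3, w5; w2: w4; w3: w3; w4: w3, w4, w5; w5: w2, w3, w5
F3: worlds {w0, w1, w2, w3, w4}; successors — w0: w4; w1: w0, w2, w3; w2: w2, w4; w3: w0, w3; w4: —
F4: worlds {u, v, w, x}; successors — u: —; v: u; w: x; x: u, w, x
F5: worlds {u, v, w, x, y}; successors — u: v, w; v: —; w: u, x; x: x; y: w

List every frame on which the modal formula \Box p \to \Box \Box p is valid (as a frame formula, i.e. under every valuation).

none

The schema corresponds to transitivity: \forall x \forall y \forall z (Rxy \wedge Ryz \to Rxz).
F1: fails — Rba and Rab but not Rbb.
F2: fails — Rw1w2 and Rw2w4 but not Rw1w4.
F3: fails — Rw1w2 and Rw2w4 but not Rw1w4.
F4: fails — Rwx and Rxw but not Rww.
F5: fails — Rwu and Ruv but not Rwv.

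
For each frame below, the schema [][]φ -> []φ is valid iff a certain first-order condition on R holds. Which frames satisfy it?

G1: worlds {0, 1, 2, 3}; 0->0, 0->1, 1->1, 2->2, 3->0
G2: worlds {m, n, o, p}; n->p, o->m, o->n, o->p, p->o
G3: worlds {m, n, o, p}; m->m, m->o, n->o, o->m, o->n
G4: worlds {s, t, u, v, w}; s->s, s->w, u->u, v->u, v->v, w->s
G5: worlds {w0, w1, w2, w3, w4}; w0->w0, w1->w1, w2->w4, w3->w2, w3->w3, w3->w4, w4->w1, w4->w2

G1, G4

This is the axiom for density; its first-order frame correspondent is forall x forall y (Rxy -> exists z (Rxz & Rzy)).
G1: condition met.
G2: fails — Ron but no z with Roz and Rzn.
G3: fails — Ron but no z with Roz and Rzn.
G4: condition met.
G5: fails — Rw2w4 but no z with Rw2z and Rzw4.
Valid on: G1, G4.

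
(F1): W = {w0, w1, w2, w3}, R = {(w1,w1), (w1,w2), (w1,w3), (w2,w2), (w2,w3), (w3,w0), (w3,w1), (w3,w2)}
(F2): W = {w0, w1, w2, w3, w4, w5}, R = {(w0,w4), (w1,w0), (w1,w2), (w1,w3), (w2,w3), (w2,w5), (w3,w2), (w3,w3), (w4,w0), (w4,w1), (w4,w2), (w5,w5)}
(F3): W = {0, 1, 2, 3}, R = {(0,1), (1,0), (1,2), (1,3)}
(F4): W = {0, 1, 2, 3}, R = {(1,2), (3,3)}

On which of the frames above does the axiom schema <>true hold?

The schema corresponds to seriality: forall x exists y Rxy.
(F1): fails — world w0 has no successor.
(F2): holds.
(F3): fails — world 2 has no successor.
(F4): fails — world 0 has no successor.
Valid on: (F2).

(F2)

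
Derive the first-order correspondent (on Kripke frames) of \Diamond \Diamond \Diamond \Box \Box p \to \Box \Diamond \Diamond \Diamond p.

\forall x \forall y \forall z ((x R^3 y \wedge xRz) \to \exists w (y R^2 w \wedge z R^3 w))

This is a Sahlqvist (Geach-type) schema ◇^3□^2p → □^1◇^3p.
Minimal-valuation argument: fix x; take any y with xR^3y and any z with xR^1z. Set V(p) to the set of worlds R-reachable from y in exactly 2 steps. Then □^2p holds at y, so the antecedent holds at x; validity forces ◇^3p at z, giving a w with zR^3w and yR^2w.
First-order correspondent: \forall x \forall y \forall z ((x R^3 y \wedge xRz) \to \exists w (y R^2 w \wedge z R^3 w)).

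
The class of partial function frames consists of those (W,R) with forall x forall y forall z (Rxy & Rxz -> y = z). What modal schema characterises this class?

◇q → □q

The condition is partial functionality. The CD schema ◇q → □q defines it.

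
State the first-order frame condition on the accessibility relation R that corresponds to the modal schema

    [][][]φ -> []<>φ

forall x forall z (xRz -> exists w (x R^3 w & zRw))

This is a Sahlqvist (Geach-type) schema ◇^0□^3φ → □^1◇^1φ.
Minimal-valuation argument: fix x; take any y with xR^0y and any z with xR^1z. Set V(φ) to the set of worlds R-reachable from y in exactly 3 steps. Then □^3φ holds at y, so the antecedent holds at x; validity forces ◇^1φ at z, giving a w with zR^1w and yR^3w.
First-order correspondent: forall x forall z (xRz -> exists w (x R^3 w & zRw)).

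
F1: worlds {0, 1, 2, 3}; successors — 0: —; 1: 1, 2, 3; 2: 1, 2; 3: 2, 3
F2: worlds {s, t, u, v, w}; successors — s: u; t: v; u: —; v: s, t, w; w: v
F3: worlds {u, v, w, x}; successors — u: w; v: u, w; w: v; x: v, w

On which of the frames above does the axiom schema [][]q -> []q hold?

Frame correspondent (Sahlqvist): forall x forall y (Rxy -> exists z (Rxz & Rzy)) — i.e. density.
F1: condition met.
F2: fails — Rtv but no z with Rtz and Rzv.
F3: fails — Ruw but no z with Ruz and Rzw.

F1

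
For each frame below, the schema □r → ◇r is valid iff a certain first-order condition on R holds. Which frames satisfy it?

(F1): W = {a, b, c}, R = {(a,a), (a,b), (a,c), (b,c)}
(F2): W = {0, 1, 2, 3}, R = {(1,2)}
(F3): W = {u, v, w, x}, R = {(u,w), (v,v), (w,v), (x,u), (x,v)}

This is the axiom for seriality; its first-order frame correspondent is ∀x ∃y Rxy.
(F1): fails — world c has no successor.
(F2): fails — world 0 has no successor.
(F3): condition met.
Valid on: (F3).

(F3)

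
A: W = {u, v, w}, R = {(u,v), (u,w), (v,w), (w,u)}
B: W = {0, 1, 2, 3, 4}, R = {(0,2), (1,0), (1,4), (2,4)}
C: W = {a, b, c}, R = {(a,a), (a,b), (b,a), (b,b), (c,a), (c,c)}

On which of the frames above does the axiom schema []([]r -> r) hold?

This is the axiom for shift-reflexivity; its first-order frame correspondent is forall x forall y (Rxy -> Ryy).
A: fails — Ruv but not Rvv.
B: fails — R10 but not R00.
C: holds.

C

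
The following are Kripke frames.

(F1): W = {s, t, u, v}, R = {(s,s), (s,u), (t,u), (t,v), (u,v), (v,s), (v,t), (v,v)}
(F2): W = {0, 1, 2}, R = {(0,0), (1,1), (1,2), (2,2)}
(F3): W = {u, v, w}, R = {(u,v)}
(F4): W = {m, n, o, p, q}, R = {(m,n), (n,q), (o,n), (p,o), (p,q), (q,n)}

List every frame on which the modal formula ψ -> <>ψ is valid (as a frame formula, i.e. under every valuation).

The schema corresponds to reflexivity: forall x Rxx.
(F1): fails — world t does not see itself.
(F2): holds.
(F3): fails — world u does not see itself.
(F4): fails — world m does not see itself.
Valid on: (F2).

(F2)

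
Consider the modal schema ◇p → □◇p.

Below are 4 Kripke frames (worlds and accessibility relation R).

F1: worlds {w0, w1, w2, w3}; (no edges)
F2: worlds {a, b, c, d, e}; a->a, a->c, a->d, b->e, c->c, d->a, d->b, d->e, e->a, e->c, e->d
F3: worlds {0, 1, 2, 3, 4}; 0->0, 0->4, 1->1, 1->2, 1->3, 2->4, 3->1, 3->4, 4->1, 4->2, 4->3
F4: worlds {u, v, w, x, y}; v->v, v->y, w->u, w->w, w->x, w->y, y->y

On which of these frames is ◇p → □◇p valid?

F1

The schema corresponds to the Euclidean property: ∀x ∀y ∀z (Rxy ∧ Rxz → Ryz).
F1: satisfies the condition.
F2: fails — Rac and Raa but not Rca.
F3: fails — R04 and R00 but not R40.
F4: fails — Rvy and Rvv but not Ryv.
Valid on: F1.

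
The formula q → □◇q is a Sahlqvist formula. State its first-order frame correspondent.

Symmetry

Suppose q→□◇q is valid. Take Rxy and set V(q)={x}. Then q at x, so □◇q at x, so ◇q at y, so some z with Ryz has q; z=x, i.e. Ryx.
The converse is a direct semantic check.
So the correspondent is symmetry.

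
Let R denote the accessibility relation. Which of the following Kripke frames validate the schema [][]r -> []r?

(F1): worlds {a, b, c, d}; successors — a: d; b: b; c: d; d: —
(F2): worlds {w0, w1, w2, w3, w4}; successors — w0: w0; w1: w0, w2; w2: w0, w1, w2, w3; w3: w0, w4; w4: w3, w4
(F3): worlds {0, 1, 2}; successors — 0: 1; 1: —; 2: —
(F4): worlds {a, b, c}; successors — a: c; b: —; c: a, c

(F2), (F4)

This is the axiom for density; its first-order frame correspondent is forall x forall y (Rxy -> exists z (Rxz & Rzy)).
(F1): fails — Rad but no z with Raz and Rzd.
(F2): ✓.
(F3): fails — R01 but no z with R0z and Rz1.
(F4): ✓.
Valid on: (F2), (F4).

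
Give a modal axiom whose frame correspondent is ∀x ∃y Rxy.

□s → ◇s

The condition is seriality. The D schema □s → ◇s defines it.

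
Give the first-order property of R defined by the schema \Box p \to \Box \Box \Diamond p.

This is a Sahlqvist (Geach-type) schema ◇^0□^1p → □^2◇^1p.
Minimal-valuation argument: fix x; take any y with xR^0y and any z with xR^2z. Set V(p) to the set of worlds R-reachable from y in exactly 1 step. Then □^1p holds at y, so the antecedent holds at x; validity forces ◇^1p at z, giving a w with zR^1w and yR^1w.
First-order correspondent: \forall x \forall z (x R^2 z \to \exists w (xRw \wedge zRw)).

\forall x \forall z (x R^2 z \to \exists w (xRw \wedge zRw))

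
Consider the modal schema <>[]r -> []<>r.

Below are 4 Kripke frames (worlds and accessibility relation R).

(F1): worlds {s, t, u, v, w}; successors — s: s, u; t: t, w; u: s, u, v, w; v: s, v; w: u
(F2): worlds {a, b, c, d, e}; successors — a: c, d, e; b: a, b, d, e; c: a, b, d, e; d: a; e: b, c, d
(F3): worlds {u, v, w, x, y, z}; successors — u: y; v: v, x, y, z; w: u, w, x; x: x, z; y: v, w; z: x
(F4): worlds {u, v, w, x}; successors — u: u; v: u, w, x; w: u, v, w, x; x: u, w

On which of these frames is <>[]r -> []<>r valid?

This is the axiom for convergence; its first-order frame correspondent is forall x forall y forall z (Rxy & Rxz -> exists w (Ryw & Rzw)).
(F1): fails — Rtw and Rtt but w and t have no common successor.
(F2): fails — Rae and Rad but e and d have no common successor.
(F3): fails — Rvz and Rvy but z and y have no common successor.
(F4): condition met.
Valid on: (F4).

(F4)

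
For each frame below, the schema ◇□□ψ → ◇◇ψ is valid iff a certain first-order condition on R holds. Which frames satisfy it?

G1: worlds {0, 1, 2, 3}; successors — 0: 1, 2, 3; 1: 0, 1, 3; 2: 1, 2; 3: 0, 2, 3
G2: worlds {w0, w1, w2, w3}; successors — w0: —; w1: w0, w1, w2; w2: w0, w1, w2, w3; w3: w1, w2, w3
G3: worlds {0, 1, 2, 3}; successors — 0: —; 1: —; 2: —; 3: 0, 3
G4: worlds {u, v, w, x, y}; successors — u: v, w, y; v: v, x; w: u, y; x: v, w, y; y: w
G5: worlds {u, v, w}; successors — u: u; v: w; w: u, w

The schema corresponds to a generalized confluence (Geach) condition: ∀x ∀y (xRy → ∃w (yR²w ∧ xR²w)).
G1: satisfies the condition.
G2: fails — w1Rw0 but no w with w0R²w and w1R²w.
G3: fails — 3R0 but no w with 0R²w and 3R²w.
G4: satisfies the condition.
G5: satisfies the condition.
Valid on: G1, G4, G5.

G1, G4, G5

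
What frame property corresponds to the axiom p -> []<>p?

Symmetry

This is the B axiom.
Its frame correspondent is symmetry — forall x forall y (Rxy -> Ryx).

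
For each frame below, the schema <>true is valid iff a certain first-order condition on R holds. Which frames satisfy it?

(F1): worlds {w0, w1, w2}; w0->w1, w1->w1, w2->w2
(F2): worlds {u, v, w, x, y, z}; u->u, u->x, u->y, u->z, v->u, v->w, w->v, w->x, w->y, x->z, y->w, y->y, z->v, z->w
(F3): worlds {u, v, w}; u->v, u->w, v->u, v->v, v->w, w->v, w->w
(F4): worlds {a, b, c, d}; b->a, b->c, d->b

The schema corresponds to seriality: forall x exists y Rxy.
(F1): holds.
(F2): holds.
(F3): holds.
(F4): fails — world a has no successor.

(F1), (F2), (F3)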